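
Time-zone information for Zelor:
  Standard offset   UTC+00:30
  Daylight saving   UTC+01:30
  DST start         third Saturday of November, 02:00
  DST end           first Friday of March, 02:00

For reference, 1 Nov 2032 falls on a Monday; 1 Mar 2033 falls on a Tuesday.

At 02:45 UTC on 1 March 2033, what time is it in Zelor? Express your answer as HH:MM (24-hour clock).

04:15

1 November 2032 is a Monday, so the first Saturday is November 6 and the third is November 20.
1 March 2033 is a Tuesday, so the first Friday is March 4.
At the standard offset (UTC+00:30), 02:45 UTC + 0h30m = 03:15 Zelor standard time.
Daylight saving runs 20 November 2032 – 4 March 2033; the standard-time date in Zelor, 1 March 2033, is inside that window, so Zelor is at UTC+01:30.
02:45 UTC + 1h30m = 04:15 local.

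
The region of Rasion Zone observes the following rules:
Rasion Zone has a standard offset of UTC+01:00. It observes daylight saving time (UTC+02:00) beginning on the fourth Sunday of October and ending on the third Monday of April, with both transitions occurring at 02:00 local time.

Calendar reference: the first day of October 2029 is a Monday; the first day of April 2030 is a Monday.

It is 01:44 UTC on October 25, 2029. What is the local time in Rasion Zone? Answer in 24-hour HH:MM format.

1 October 2029 is a Monday, so the first Sunday is October 7 and the fourth is October 28.
1 April 2030 is a Monday, so the first Monday is April 1 and the third is April 15.
At the standard offset (UTC+01:00), 01:44 UTC + 1h = 02:44 Rasion Zone standard time.
Daylight saving runs 28 October 2029 – 15 April 2030; the standard-time date in Rasion Zone, October 25, 2029, is outside that window, so Rasion Zone is on standard time at UTC+01:00.
01:44 UTC + 1h = 02:44 local.

02:44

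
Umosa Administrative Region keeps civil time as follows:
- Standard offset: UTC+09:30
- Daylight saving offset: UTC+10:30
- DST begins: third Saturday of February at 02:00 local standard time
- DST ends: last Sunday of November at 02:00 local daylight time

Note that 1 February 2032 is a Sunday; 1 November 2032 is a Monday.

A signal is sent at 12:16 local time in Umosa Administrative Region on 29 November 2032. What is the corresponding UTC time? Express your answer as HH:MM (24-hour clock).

02:46

1 February 2032 is a Sunday, so the first Saturday is February 7 and the third is February 21.
1 November 2032 is a Monday, so Sundays fall on 7, 14, 21, 28; the last is November 28.
Daylight saving runs 21 February – 28 November; 29 November 2032 is outside that window, so Umosa Administrative Region is on standard time at UTC+09:30.
12:16 local − 9h30m = 02:46 UTC.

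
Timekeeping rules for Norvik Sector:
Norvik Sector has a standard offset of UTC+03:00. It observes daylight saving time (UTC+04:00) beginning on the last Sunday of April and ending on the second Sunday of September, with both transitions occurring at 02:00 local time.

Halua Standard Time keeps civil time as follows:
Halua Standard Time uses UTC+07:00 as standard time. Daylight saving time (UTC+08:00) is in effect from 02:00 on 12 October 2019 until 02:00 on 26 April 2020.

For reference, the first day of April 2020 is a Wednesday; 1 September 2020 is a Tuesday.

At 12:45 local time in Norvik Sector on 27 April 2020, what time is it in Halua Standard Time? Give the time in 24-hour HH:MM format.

15:45

1 April 2020 is a Wednesday, so Sundays fall on 5, 12, 19, 26; the last is April 26.
1 September 2020 is a Tuesday, so the first Sunday is September 6 and the second is September 13.
27 April 2020 lies within the daylight-saving period (26 April – 13 September), so Norvik Sector is on daylight time, UTC+04:00.
12:45 Norvik Sector − 4h = 08:45 UTC.
At the standard offset (UTC+07:00), 08:45 UTC + 7h = 15:45 Halua Standard Time standard time.
The standard-time date in Halua Standard Time, 27 April 2020, does not fall between 12 October 2019 and 26 April 2020, so daylight saving is not in effect and Halua Standard Time is at UTC+07:00.
08:45 UTC + 7h = 15:45 Halua Standard Time.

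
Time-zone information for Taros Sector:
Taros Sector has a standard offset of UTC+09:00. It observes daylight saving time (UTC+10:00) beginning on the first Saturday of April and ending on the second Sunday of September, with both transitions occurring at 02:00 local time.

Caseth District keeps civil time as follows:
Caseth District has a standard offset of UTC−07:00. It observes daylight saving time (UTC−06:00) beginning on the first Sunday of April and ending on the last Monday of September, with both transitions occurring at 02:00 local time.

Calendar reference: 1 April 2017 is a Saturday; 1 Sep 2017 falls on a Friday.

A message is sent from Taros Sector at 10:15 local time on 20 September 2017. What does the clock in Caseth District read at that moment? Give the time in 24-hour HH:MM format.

1 April 2017 is a Saturday, so the first Saturday is April 1.
1 September 2017 is a Friday, so the first Sunday is September 3 and the second is September 10.
20 September 2017 is outside the daylight-saving period (1 April – 10 September), so Taros Sector is on standard time, UTC+09:00.
10:15 Taros Sector − 9h = 01:15 UTC.
1 April 2017 is a Saturday, so the first Sunday is April 2.
1 September 2017 is a Friday, so Mondays fall on 4, 11, 18, 25; the last is September 25.
At the standard offset (UTC−07:00), 01:15 UTC − 7h = 18:15 Caseth District standard time (rolling into the previous day, 19 September 2017).
The standard-time date in Caseth District, 19 September 2017, falls between 2 April and 25 September, so daylight saving is in effect and Caseth District is at UTC−06:00.
01:15 UTC − 6h = 19:15 Caseth District (rolling into the previous day, 19 September 2017).

19:15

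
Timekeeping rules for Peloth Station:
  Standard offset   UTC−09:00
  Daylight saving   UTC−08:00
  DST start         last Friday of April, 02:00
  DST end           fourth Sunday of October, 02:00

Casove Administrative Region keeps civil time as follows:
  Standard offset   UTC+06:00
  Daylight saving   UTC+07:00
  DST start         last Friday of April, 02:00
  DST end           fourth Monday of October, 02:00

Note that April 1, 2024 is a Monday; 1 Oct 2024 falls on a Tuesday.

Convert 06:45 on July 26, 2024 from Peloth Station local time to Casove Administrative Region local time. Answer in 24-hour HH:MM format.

1 April 2024 is a Monday, so Fridays fall on 5, 12, 19, 26; the last is April 26.
1 October 2024 is a Tuesday, so the first Sunday is October 6 and the fourth is October 27.
July 26, 2024 falls between 26 April and 27 October, so daylight saving is in effect and Peloth Station is at UTC−08:00.
06:45 Peloth Station + 8h = 14:45 UTC.
1 April 2024 is a Monday, so Fridays fall on 5, 12, 19, 26; the last is April 26.
1 October 2024 is a Tuesday, so the first Monday is October 7 and the fourth is October 28.
At the standard offset (UTC+06:00), 14:45 UTC + 6h = 20:45 Casove Administrative Region standard time.
Daylight saving runs 26 April – 28 October; the standard-time date in Casove Administrative Region, July 26, 2024, is inside that window, so Casove Administrative Region is at UTC+07:00.
14:45 UTC + 7h = 21:45 Casove Administrative Region.

21:45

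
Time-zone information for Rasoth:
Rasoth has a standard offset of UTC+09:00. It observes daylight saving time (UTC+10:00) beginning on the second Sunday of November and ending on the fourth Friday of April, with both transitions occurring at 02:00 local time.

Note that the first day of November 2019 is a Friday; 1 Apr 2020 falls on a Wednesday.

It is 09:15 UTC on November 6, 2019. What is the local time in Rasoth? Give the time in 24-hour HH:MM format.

1 November 2019 is a Friday, so the first Sunday is November 3 and the second is November 10.
1 April 2020 is a Wednesday, so the first Friday is April 3 and the fourth is April 24.
At the standard offset (UTC+09:00), 09:15 UTC + 9h = 18:15 Rasoth standard time.
The standard-time date in Rasoth, November 6, 2019, does not fall between 10 November 2019 and 24 April 2020, so daylight saving is not in effect and Rasoth is at UTC+09:00.
09:15 UTC + 9h = 18:15 local.

18:15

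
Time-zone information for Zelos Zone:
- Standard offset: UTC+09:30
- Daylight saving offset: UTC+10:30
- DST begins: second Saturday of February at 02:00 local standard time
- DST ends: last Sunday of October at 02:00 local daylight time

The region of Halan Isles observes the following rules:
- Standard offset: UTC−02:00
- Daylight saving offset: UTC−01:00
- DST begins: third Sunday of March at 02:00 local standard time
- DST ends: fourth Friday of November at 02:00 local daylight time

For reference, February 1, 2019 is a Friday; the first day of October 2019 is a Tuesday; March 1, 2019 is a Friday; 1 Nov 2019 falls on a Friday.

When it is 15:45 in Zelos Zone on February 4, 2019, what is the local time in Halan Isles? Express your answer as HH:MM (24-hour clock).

04:15

1 February 2019 is a Friday, so the first Saturday is February 2 and the second is February 9.
1 October 2019 is a Tuesday, so Sundays fall on 6, 13, 20, 27; the last is October 27.
February 4, 2019 does not fall between 9 February and 27 October, so daylight saving is not in effect and Zelos Zone is at UTC+09:30.
15:45 Zelos Zone − 9h30m = 06:15 UTC.
1 March 2019 is a Friday, so the first Sunday is March 3 and the third is March 17.
1 November 2019 is a Friday, so the first Friday is November 1 and the fourth is November 22.
At the standard offset (UTC−02:00), 06:15 UTC − 2h = 04:15 Halan Isles standard time.
The standard-time date in Halan Isles, February 4, 2019, is outside the daylight-saving period (17 March – 22 November), so Halan Isles is on standard time, UTC−02:00.
06:15 UTC − 2h = 04:15 Halan Isles.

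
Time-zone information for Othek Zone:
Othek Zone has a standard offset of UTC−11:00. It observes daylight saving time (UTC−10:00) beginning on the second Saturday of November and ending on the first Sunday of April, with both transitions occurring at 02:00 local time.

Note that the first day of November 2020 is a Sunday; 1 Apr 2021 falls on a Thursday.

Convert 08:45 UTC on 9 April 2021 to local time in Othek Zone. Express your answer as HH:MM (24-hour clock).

1 November 2020 is a Sunday, so the first Saturday is November 7 and the second is November 14.
1 April 2021 is a Thursday, so the first Sunday is April 4.
At the standard offset (UTC−11:00), 08:45 UTC − 11h = 21:45 Othek Zone standard time (rolling into the previous day, 8 April 2021).
The standard-time date in Othek Zone, 8 April 2021, does not fall between 14 November 2020 and 4 April 2021, so daylight saving is not in effect and Othek Zone is at UTC−11:00.
08:45 UTC − 11h = 21:45 local (rolling into the previous day, 8 April 2021).

21:45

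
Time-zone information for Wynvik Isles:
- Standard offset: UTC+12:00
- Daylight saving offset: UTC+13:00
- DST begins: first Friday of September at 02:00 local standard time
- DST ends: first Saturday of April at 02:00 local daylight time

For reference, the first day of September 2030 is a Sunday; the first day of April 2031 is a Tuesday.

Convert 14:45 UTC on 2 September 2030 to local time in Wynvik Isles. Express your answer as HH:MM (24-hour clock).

1 September 2030 is a Sunday, so the first Friday is September 6.
1 April 2031 is a Tuesday, so the first Saturday is April 5.
At the standard offset (UTC+12:00), 14:45 UTC + 12h = 02:45 Wynvik Isles standard time (rolling into the next day, 3 September 2030).
The standard-time date in Wynvik Isles, 3 September 2030, does not fall between 6 September 2030 and 5 April 2031, so daylight saving is not in effect and Wynvik Isles is at UTC+12:00.
14:45 UTC + 12h = 02:45 local (rolling into the next day, 3 September 2030).

02:45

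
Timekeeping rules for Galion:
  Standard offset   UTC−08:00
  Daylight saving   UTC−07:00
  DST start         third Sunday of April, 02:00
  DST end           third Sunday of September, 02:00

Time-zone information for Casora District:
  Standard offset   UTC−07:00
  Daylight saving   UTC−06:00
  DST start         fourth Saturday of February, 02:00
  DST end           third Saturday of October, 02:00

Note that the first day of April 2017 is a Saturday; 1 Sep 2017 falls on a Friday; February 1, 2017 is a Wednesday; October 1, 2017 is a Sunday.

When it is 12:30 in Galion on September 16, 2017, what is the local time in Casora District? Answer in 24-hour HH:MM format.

13:30

1 April 2017 is a Saturday, so the first Sunday is April 2 and the third is April 16.
1 September 2017 is a Friday, so the first Sunday is September 3 and the third is September 17.
September 16, 2017 lies within the daylight-saving period (16 April – 17 September), so Galion is on daylight time, UTC−07:00.
12:30 Galion + 7h = 19:30 UTC.
1 February 2017 is a Wednesday, so the first Saturday is February 4 and the fourth is February 25.
1 October 2017 is a Sunday, so the first Saturday is October 7 and the third is October 21.
At the standard offset (UTC−07:00), 19:30 UTC − 7h = 12:30 Casora District standard time.
The standard-time date in Casora District, September 16, 2017, lies within the daylight-saving period (25 February – 21 October), so Casora District is on daylight time, UTC−06:00.
19:30 UTC − 6h = 13:30 Casora District.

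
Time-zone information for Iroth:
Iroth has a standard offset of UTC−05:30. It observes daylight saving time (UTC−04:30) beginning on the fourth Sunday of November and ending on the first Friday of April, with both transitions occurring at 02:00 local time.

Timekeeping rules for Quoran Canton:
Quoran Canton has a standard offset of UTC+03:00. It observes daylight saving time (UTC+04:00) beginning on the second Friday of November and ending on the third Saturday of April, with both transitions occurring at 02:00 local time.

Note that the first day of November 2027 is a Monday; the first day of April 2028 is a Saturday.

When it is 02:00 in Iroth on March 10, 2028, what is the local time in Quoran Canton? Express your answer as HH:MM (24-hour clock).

1 November 2027 is a Monday, so the first Sunday is November 7 and the fourth is November 28.
1 April 2028 is a Saturday, so the first Friday is April 7.
Daylight saving runs 28 November 2027 – 7 April 2028; March 10, 2028 is inside that window, so Iroth is at UTC−04:30.
02:00 Iroth + 4h30m = 06:30 UTC.
1 November 2027 is a Monday, so the first Friday is November 5 and the second is November 12.
1 April 2028 is a Saturday, so the first Saturday is April 1 and the third is April 15.
At the standard offset (UTC+03:00), 06:30 UTC + 3h = 09:30 Quoran Canton standard time.
Daylight saving runs 12 November 2027 – 15 April 2028; the standard-time date in Quoran Canton, March 10, 2028, is inside that window, so Quoran Canton is at UTC+04:00.
06:30 UTC + 4h = 10:30 Quoran Canton.

10:30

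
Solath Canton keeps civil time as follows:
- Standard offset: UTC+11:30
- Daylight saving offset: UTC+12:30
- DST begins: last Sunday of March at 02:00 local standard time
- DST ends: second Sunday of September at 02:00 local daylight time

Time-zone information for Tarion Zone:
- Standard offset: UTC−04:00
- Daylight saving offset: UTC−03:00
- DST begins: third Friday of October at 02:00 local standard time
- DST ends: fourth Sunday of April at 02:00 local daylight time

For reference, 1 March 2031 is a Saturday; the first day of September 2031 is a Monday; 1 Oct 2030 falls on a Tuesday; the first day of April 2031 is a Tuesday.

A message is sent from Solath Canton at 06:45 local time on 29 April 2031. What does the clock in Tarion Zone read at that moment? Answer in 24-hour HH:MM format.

1 March 2031 is a Saturday, so Sundays fall on 2, 9, 16, 23, 30; the last is March 30.
1 September 2031 is a Monday, so the first Sunday is September 7 and the second is September 14.
Daylight saving runs 30 March – 14 September; 29 April 2031 is inside that window, so Solath Canton is at UTC+12:30.
06:45 Solath Canton − 12h30m = 18:15 UTC (rolling into the previous day, 28 April 2031).
1 October 2030 is a Tuesday, so the first Friday is October 4 and the third is October 18.
1 April 2031 is a Tuesday, so the first Sunday is April 6 and the fourth is April 27.
At the standard offset (UTC−04:00), 18:15 UTC − 4h = 14:15 Tarion Zone standard time.
Daylight saving runs 18 October 2030 – 27 April 2031; the standard-time date in Tarion Zone, 28 April 2031, is outside that window, so Tarion Zone is on standard time at UTC−04:00.
18:15 UTC − 4h = 14:15 Tarion Zone.

14:15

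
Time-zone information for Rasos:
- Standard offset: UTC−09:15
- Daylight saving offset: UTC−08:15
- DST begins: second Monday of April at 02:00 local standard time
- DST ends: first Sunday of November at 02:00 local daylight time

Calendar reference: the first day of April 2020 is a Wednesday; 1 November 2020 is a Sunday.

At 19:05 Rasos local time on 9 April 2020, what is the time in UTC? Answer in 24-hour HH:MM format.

04:20

1 April 2020 is a Wednesday, so the first Monday is April 6 and the second is April 13.
1 November 2020 is a Sunday, so the first Sunday is November 1.
Daylight saving runs 13 April – 1 November; 9 April 2020 is outside that window, so Rasos is on standard time at UTC−09:15.
19:05 local + 9h15m = 04:20 UTC (rolling into the next day, 10 April 2020).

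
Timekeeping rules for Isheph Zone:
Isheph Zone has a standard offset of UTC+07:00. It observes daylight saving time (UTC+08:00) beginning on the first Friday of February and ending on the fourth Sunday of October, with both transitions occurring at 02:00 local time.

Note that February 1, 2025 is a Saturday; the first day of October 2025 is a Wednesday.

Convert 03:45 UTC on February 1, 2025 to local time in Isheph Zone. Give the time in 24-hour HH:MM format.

10:45

1 February 2025 is a Saturday, so the first Friday is February 7.
1 October 2025 is a Wednesday, so the first Sunday is October 5 and the fourth is October 26.
At the standard offset (UTC+07:00), 03:45 UTC + 7h = 10:45 Isheph Zone standard time.
The standard-time date in Isheph Zone, February 1, 2025, does not fall between 7 February and 26 October, so daylight saving is not in effect and Isheph Zone is at UTC+07:00.
03:45 UTC + 7h = 10:45 local.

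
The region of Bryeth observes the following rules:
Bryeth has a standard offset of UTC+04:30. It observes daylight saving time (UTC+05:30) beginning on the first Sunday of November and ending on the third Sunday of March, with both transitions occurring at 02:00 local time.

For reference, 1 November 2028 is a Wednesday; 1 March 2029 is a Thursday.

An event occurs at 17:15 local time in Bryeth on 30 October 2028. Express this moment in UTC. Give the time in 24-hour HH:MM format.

1 November 2028 is a Wednesday, so the first Sunday is November 5.
1 March 2029 is a Thursday, so the first Sunday is March 4 and the third is March 18.
Daylight saving runs 5 November 2028 – 18 March 2029; 30 October 2028 is outside that window, so Bryeth is on standard time at UTC+04:30.
17:15 local − 4h30m = 12:45 UTC.

12:45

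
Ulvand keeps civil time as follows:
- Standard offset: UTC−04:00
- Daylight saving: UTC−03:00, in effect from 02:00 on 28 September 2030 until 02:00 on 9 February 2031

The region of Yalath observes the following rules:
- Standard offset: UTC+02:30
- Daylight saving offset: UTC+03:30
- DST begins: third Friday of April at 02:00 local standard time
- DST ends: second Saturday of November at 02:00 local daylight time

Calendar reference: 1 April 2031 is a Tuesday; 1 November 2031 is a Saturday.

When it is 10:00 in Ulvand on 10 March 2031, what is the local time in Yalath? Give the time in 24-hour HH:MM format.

Daylight saving runs 28 September 2030 – 9 February 2031; 10 March 2031 is outside that window, so Ulvand is on standard time at UTC−04:00.
10:00 Ulvand + 4h = 14:00 UTC.
1 April 2031 is a Tuesday, so the first Friday is April 4 and the third is April 18.
1 November 2031 is a Saturday, so the first Saturday is November 1 and the second is November 8.
At the standard offset (UTC+02:30), 14:00 UTC + 2h30m = 16:30 Yalath standard time.
The standard-time date in Yalath, 10 March 2031, is outside the daylight-saving period (18 April – 8 November), so Yalath is on standard time, UTC+02:30.
14:00 UTC + 2h30m = 16:30 Yalath.

16:30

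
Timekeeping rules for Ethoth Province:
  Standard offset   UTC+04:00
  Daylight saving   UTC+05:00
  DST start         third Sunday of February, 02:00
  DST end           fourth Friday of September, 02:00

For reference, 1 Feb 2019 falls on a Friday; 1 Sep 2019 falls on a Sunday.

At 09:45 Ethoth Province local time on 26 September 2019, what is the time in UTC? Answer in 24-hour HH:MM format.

04:45

1 February 2019 is a Friday, so the first Sunday is February 3 and the third is February 17.
1 September 2019 is a Sunday, so the first Friday is September 6 and the fourth is September 27.
Daylight saving runs 17 February – 27 September; 26 September 2019 is inside that window, so Ethoth Province is at UTC+05:00.
09:45 local − 5h = 04:45 UTC.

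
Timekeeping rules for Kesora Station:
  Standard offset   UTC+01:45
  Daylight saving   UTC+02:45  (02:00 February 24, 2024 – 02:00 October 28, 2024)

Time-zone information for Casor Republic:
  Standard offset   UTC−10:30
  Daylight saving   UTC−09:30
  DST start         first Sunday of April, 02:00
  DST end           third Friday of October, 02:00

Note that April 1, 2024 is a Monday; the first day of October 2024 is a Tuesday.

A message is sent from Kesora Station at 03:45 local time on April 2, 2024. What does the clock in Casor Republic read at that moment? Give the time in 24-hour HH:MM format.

14:30

Daylight saving runs 24 February – 28 October; April 2, 2024 is inside that window, so Kesora Station is at UTC+02:45.
03:45 Kesora Station − 2h45m = 01:00 UTC.
1 April 2024 is a Monday, so the first Sunday is April 7.
1 October 2024 is a Tuesday, so the first Friday is October 4 and the third is October 18.
At the standard offset (UTC−10:30), 01:00 UTC − 10h30m = 14:30 Casor Republic standard time (rolling into the previous day, 1 April 2024).
The standard-time date in Casor Republic, April 1, 2024, is outside the daylight-saving period (7 April – 18 October), so Casor Republic is on standard time, UTC−10:30.
01:00 UTC − 10h30m = 14:30 Casor Republic (rolling into the previous day, 1 April 2024).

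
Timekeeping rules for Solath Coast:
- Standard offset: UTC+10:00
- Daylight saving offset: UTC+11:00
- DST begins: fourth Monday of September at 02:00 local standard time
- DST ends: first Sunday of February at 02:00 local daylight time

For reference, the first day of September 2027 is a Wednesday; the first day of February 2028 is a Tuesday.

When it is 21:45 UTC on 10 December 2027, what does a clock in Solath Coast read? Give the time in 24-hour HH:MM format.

1 September 2027 is a Wednesday, so the first Monday is September 6 and the fourth is September 27.
1 February 2028 is a Tuesday, so the first Sunday is February 6.
At the standard offset (UTC+10:00), 21:45 UTC + 10h = 07:45 Solath Coast standard time (rolling into the next day, 11 December 2027).
Daylight saving runs 27 September 2027 – 6 February 2028; the standard-time date in Solath Coast, 11 December 2027, is inside that window, so Solath Coast is at UTC+11:00.
21:45 UTC + 11h = 08:45 local (rolling into the next day, 11 December 2027).

08:45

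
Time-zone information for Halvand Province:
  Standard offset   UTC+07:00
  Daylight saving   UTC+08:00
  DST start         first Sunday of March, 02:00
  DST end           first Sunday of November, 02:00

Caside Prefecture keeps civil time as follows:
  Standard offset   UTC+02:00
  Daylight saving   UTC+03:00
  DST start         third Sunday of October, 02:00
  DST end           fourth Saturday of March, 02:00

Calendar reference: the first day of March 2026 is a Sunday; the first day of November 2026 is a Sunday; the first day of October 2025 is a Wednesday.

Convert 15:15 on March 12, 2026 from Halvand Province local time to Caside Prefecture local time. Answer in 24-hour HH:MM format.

10:15

1 March 2026 is a Sunday, so the first Sunday is March 1.
1 November 2026 is a Sunday, so the first Sunday is November 1.
March 12, 2026 falls between 1 March and 1 November, so daylight saving is in effect and Halvand Province is at UTC+08:00.
15:15 Halvand Province − 8h = 07:15 UTC.
1 October 2025 is a Wednesday, so the first Sunday is October 5 and the third is October 19.
1 March 2026 is a Sunday, so the first Saturday is March 7 and the fourth is March 28.
At the standard offset (UTC+02:00), 07:15 UTC + 2h = 09:15 Caside Prefecture standard time.
The standard-time date in Caside Prefecture, March 12, 2026, lies within the daylight-saving period (19 October 2025 – 28 March 2026), so Caside Prefecture is on daylight time, UTC+03:00.
07:15 UTC + 3h = 10:15 Caside Prefecture.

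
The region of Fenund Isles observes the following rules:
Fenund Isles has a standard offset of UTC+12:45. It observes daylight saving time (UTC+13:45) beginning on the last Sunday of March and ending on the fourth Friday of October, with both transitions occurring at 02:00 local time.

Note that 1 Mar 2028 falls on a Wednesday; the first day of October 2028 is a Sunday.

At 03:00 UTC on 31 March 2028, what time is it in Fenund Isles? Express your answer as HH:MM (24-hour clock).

1 March 2028 is a Wednesday, so Sundays fall on 5, 12, 19, 26; the last is March 26.
1 October 2028 is a Sunday, so the first Friday is October 6 and the fourth is October 27.
At the standard offset (UTC+12:45), 03:00 UTC + 12h45m = 15:45 Fenund Isles standard time.
Daylight saving runs 26 March – 27 October; the standard-time date in Fenund Isles, 31 March 2028, is inside that window, so Fenund Isles is at UTC+13:45.
03:00 UTC + 13h45m = 16:45 local.

16:45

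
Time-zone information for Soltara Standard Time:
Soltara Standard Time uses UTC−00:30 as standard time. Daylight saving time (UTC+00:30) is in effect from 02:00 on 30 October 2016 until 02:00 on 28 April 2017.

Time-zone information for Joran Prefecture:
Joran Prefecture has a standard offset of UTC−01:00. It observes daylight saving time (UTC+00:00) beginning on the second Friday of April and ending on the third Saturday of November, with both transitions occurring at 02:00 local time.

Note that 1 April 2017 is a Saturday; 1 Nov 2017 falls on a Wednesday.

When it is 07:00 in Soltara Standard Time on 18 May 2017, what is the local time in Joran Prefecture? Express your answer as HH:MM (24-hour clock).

07:30

18 May 2017 does not fall between 30 October 2016 and 28 April 2017, so daylight saving is not in effect and Soltara Standard Time is at UTC−00:30.
07:00 Soltara Standard Time + 0h30m = 07:30 UTC.
1 April 2017 is a Saturday, so the first Friday is April 7 and the second is April 14.
1 November 2017 is a Wednesday, so the first Saturday is November 4 and the third is November 18.
At the standard offset (UTC−01:00), 07:30 UTC − 1h = 06:30 Joran Prefecture standard time.
Daylight saving runs 14 April – 18 November; the standard-time date in Joran Prefecture, 18 May 2017, is inside that window, so Joran Prefecture is at UTC+00:00.
07:30 UTC + 0h = 07:30 Joran Prefecture.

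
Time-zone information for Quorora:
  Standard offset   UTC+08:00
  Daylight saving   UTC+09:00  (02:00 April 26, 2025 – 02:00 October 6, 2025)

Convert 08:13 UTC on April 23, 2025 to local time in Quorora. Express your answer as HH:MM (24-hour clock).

At the standard offset (UTC+08:00), 08:13 UTC + 8h = 16:13 Quorora standard time.
The standard-time date in Quorora, April 23, 2025, does not fall between 26 April and 6 October, so daylight saving is not in effect and Quorora is at UTC+08:00.
08:13 UTC + 8h = 16:13 local.

16:13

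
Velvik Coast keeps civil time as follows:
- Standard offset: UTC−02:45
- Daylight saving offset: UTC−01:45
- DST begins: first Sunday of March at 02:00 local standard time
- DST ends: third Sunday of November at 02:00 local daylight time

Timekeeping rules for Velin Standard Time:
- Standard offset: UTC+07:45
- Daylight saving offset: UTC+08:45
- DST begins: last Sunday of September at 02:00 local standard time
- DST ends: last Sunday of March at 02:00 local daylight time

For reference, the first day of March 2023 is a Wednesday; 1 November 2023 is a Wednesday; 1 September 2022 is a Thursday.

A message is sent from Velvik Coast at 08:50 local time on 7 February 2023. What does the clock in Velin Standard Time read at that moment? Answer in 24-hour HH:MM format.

1 March 2023 is a Wednesday, so the first Sunday is March 5.
1 November 2023 is a Wednesday, so the first Sunday is November 5 and the third is November 19.
Daylight saving runs 5 March – 19 November; 7 February 2023 is outside that window, so Velvik Coast is on standard time at UTC−02:45.
08:50 Velvik Coast + 2h45m = 11:35 UTC.
1 September 2022 is a Thursday, so Sundays fall on 4, 11, 18, 25; the last is September 25.
1 March 2023 is a Wednesday, so Sundays fall on 5, 12, 19, 26; the last is March 26.
At the standard offset (UTC+07:45), 11:35 UTC + 7h45m = 19:20 Velin Standard Time standard time.
The standard-time date in Velin Standard Time, 7 February 2023, lies within the daylight-saving period (25 September 2022 – 26 March 2023), so Velin Standard Time is on daylight time, UTC+08:45.
11:35 UTC + 8h45m = 20:20 Velin Standard Time.

20:20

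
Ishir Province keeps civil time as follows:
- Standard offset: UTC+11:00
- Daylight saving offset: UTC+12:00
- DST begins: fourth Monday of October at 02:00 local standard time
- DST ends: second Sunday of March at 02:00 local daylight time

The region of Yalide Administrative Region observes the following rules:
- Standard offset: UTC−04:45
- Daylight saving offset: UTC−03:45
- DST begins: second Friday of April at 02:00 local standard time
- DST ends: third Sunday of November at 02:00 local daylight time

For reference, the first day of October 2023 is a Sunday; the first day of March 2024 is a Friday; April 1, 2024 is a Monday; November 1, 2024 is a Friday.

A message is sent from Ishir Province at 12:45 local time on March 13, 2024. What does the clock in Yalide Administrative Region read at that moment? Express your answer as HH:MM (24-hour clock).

1 October 2023 is a Sunday, so the first Monday is October 2 and the fourth is October 23.
1 March 2024 is a Friday, so the first Sunday is March 3 and the second is March 10.
Daylight saving runs 23 October 2023 – 10 March 2024; March 13, 2024 is outside that window, so Ishir Province is on standard time at UTC+11:00.
12:45 Ishir Province − 11h = 01:45 UTC.
1 April 2024 is a Monday, so the first Friday is April 5 and the second is April 12.
1 November 2024 is a Friday, so the first Sunday is November 3 and the third is November 17.
At the standard offset (UTC−04:45), 01:45 UTC − 4h45m = 21:00 Yalide Administrative Region standard time (rolling into the previous day, 12 March 2024).
Daylight saving runs 12 April – 17 November; the standard-time date in Yalide Administrative Region, March 12, 2024, is outside that window, so Yalide Administrative Region is on standard time at UTC−04:45.
01:45 UTC − 4h45m = 21:00 Yalide Administrative Region (rolling into the previous day, 12 March 2024).

21:00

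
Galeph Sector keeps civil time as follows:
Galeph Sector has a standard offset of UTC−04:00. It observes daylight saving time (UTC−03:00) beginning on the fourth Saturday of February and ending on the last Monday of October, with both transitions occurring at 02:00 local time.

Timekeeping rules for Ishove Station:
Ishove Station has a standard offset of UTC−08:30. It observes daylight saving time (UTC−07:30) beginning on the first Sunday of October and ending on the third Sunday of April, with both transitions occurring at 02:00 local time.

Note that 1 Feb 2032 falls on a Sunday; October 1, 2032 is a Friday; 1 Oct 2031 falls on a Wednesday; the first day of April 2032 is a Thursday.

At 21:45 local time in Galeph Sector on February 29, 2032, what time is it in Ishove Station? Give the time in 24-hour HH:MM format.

17:15

1 February 2032 is a Sunday, so the first Saturday is February 7 and the fourth is February 28.
1 October 2032 is a Friday, so Mondays fall on 4, 11, 18, 25; the last is October 25.
Daylight saving runs 28 February – 25 October; February 29, 2032 is inside that window, so Galeph Sector is at UTC−03:00.
21:45 Galeph Sector + 3h = 00:45 UTC (rolling into the next day, 1 March 2032).
1 October 2031 is a Wednesday, so the first Sunday is October 5.
1 April 2032 is a Thursday, so the first Sunday is April 4 and the third is April 18.
At the standard offset (UTC−08:30), 00:45 UTC − 8h30m = 16:15 Ishove Station standard time (rolling into the previous day, 29 February 2032).
Daylight saving runs 5 October 2031 – 18 April 2032; the standard-time date in Ishove Station, February 29, 2032, is inside that window, so Ishove Station is at UTC−07:30.
00:45 UTC − 7h30m = 17:15 Ishove Station (rolling into the previous day, 29 February 2032).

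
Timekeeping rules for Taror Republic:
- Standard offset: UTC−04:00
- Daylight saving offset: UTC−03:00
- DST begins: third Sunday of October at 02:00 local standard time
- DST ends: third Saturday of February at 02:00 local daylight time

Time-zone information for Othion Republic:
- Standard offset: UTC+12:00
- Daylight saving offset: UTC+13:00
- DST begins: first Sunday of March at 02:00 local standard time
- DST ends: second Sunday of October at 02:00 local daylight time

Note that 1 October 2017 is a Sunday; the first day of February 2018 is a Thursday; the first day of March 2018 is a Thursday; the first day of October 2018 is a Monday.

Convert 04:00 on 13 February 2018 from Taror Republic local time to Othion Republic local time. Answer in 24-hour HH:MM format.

19:00

1 October 2017 is a Sunday, so the first Sunday is October 1 and the third is October 15.
1 February 2018 is a Thursday, so the first Saturday is February 3 and the third is February 17.
Daylight saving runs 15 October 2017 – 17 February 2018; 13 February 2018 is inside that window, so Taror Republic is at UTC−03:00.
04:00 Taror Republic + 3h = 07:00 UTC.
1 March 2018 is a Thursday, so the first Sunday is March 4.
1 October 2018 is a Monday, so the first Sunday is October 7 and the second is October 14.
At the standard offset (UTC+12:00), 07:00 UTC + 12h = 19:00 Othion Republic standard time.
Daylight saving runs 4 March – 14 October; the standard-time date in Othion Republic, 13 February 2018, is outside that window, so Othion Republic is on standard time at UTC+12:00.
07:00 UTC + 12h = 19:00 Othion Republic.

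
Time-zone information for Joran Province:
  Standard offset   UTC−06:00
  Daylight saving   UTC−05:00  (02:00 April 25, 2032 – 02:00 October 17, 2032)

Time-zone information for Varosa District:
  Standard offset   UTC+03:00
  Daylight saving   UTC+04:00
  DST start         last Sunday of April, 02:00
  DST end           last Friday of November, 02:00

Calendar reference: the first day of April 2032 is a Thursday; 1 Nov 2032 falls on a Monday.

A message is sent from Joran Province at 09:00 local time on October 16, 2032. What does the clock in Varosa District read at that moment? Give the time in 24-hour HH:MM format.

October 16, 2032 lies within the daylight-saving period (25 April – 17 October), so Joran Province is on daylight time, UTC−05:00.
09:00 Joran Province + 5h = 14:00 UTC.
1 April 2032 is a Thursday, so Sundays fall on 4, 11, 18, 25; the last is April 25.
1 November 2032 is a Monday, so Fridays fall on 5, 12, 19, 26; the last is November 26.
At the standard offset (UTC+03:00), 14:00 UTC + 3h = 17:00 Varosa District standard time.
The standard-time date in Varosa District, October 16, 2032, lies within the daylight-saving period (25 April – 26 November), so Varosa District is on daylight time, UTC+04:00.
14:00 UTC + 4h = 18:00 Varosa District.

18:00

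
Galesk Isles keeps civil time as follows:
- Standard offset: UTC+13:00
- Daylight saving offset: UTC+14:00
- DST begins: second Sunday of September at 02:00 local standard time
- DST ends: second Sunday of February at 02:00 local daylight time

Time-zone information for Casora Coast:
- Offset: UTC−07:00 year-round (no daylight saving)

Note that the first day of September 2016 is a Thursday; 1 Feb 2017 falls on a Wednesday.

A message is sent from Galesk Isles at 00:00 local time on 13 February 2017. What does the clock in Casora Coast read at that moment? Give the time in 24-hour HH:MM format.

04:00

1 September 2016 is a Thursday, so the first Sunday is September 4 and the second is September 11.
1 February 2017 is a Wednesday, so the first Sunday is February 5 and the second is February 12.
Daylight saving runs 11 September 2016 – 12 February 2017; 13 February 2017 is outside that window, so Galesk Isles is on standard time at UTC+13:00.
00:00 Galesk Isles − 13h = 11:00 UTC (rolling into the previous day, 12 February 2017).
Casora Coast stays on UTC−07:00 all year.
11:00 UTC − 7h = 04:00 Casora Coast.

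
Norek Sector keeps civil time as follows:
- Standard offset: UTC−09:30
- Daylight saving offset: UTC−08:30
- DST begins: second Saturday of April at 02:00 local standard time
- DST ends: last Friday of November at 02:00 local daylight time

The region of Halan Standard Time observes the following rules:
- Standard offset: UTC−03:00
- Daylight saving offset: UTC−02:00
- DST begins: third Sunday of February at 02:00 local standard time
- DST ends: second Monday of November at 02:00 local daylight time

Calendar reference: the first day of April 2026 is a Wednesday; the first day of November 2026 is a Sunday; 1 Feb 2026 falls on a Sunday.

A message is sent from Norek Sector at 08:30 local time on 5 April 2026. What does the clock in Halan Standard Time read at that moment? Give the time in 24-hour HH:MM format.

1 April 2026 is a Wednesday, so the first Saturday is April 4 and the second is April 11.
1 November 2026 is a Sunday, so Fridays fall on 6, 13, 20, 27; the last is November 27.
Daylight saving runs 11 April – 27 November; 5 April 2026 is outside that window, so Norek Sector is on standard time at UTC−09:30.
08:30 Norek Sector + 9h30m = 18:00 UTC.
1 February 2026 is a Sunday, so the first Sunday is February 1 and the third is February 15.
1 November 2026 is a Sunday, so the first Monday is November 2 and the second is November 9.
At the standard offset (UTC−03:00), 18:00 UTC − 3h = 15:00 Halan Standard Time standard time.
The standard-time date in Halan Standard Time, 5 April 2026, lies within the daylight-saving period (15 February – 9 November), so Halan Standard Time is on daylight time, UTC−02:00.
18:00 UTC − 2h = 16:00 Halan Standard Time.

16:00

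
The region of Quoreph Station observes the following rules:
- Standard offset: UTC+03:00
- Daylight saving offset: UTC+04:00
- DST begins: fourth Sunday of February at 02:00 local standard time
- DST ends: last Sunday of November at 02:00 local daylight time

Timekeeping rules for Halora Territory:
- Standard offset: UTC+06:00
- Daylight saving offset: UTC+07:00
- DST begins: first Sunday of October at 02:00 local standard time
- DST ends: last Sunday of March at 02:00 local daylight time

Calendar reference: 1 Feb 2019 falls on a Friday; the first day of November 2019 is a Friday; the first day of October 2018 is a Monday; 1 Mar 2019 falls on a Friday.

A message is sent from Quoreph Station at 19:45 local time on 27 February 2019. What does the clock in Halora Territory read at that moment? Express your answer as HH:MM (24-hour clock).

1 February 2019 is a Friday, so the first Sunday is February 3 and the fourth is February 24.
1 November 2019 is a Friday, so Sundays fall on 3, 10, 17, 24; the last is November 24.
Daylight saving runs 24 February – 24 November; 27 February 2019 is inside that window, so Quoreph Station is at UTC+04:00.
19:45 Quoreph Station − 4h = 15:45 UTC.
1 October 2018 is a Monday, so the first Sunday is October 7.
1 March 2019 is a Friday, so Sundays fall on 3, 10, 17, 24, 31; the last is March 31.
At the standard offset (UTC+06:00), 15:45 UTC + 6h = 21:45 Halora Territory standard time.
Daylight saving runs 7 October 2018 – 31 March 2019; the standard-time date in Halora Territory, 27 February 2019, is inside that window, so Halora Territory is at UTC+07:00.
15:45 UTC + 7h = 22:45 Halora Territory.

22:45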